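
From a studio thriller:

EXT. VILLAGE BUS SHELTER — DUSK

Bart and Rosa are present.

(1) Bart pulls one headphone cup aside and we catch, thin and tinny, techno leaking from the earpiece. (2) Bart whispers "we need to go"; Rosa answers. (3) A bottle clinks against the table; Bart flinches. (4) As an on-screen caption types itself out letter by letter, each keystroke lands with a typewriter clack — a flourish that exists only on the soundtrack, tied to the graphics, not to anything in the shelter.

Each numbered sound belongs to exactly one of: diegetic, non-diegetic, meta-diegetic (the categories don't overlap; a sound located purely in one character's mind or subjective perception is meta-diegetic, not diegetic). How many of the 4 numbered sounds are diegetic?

(1) is diegetic: it's leaking from a physical pair of headphones in the scene.
(2) is diegetic: Bart is a character speaking aloud in the scene.
Sound (3): the sound comes from a bottle physically present in the location, so diegetic.
(4) is non-diegetic: it accompanies on-screen graphics, not anything inside the story world.
Diegetic: (1), (2), (3) — that's 3.

3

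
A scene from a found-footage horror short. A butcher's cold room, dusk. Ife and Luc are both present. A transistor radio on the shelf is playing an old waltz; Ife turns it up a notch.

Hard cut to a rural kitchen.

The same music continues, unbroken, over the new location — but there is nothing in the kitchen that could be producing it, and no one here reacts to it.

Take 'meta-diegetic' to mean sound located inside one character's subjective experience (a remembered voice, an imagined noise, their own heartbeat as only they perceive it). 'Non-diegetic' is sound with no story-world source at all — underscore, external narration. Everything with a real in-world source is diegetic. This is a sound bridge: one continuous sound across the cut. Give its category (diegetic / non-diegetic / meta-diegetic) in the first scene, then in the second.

diegetic, non-diegetic

Scene one: a transistor radio is an on-screen source and Ife reacts to it → diegetic.
Scene two: there is no source in the kitchen and no one hears it — it's now underscore → non-diegetic.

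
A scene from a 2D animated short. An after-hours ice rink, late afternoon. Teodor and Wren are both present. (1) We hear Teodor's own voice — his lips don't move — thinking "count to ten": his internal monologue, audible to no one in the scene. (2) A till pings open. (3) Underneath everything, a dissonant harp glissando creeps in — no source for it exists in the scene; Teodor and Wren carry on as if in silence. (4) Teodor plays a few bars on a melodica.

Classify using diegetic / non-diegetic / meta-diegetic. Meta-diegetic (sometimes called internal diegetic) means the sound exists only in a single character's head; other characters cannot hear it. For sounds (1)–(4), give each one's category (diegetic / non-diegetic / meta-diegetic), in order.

meta-diegetic, diegetic, non-diegetic, diegetic

Sound (1): Teodor's thought-voice: a private mental sound no other character can hear, so meta-diegetic.
(2) the sound comes from a till physically present in the location → diegetic.
Sound (3): it has no source in the story world and no character can hear it — it's underscore, so non-diegetic.
(4) Teodor is producing the music live, in the story world → diegetic.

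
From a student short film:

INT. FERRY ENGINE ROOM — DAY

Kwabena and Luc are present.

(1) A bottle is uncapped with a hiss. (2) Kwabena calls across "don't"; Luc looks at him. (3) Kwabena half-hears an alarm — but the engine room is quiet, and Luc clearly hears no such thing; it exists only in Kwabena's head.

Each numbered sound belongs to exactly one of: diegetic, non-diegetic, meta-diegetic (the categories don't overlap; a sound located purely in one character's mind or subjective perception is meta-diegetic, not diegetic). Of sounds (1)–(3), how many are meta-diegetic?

(1) a bottle is a real object/event in the scene's world → diegetic.
(2) is diegetic: on-screen dialogue — Kwabena speaks and Luc is there to hear.
(3) is meta-diegetic: the sound is imagined by Kwabena; nothing in the story world is producing it and Luc can't hear it.
So 1 of the 3 is meta-diegetic: (3).

1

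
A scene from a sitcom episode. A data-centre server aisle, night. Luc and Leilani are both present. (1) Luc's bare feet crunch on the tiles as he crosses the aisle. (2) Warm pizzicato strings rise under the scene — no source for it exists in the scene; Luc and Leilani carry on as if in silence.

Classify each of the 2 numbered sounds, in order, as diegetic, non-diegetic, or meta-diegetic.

Sound (1): Luc's footsteps are produced in the story world, so diegetic.
(2) is non-diegetic: nothing in the aisle produces it and the characters don't hear it — pure soundtrack.

diegetic, non-diegetic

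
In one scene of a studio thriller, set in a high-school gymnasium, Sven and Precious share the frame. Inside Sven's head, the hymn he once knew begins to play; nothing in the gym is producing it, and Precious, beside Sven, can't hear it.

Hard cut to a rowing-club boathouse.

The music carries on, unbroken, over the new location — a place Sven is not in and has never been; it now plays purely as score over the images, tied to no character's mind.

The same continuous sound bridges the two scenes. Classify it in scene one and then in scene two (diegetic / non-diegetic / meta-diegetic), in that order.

meta-diegetic, non-diegetic

Scene one: the music exists only inside Sven's mind; Precious can't hear it → meta-diegetic.
Scene two: it's detached from Sven entirely and plays over unrelated images with no in-world source — conventional underscore → non-diegetic.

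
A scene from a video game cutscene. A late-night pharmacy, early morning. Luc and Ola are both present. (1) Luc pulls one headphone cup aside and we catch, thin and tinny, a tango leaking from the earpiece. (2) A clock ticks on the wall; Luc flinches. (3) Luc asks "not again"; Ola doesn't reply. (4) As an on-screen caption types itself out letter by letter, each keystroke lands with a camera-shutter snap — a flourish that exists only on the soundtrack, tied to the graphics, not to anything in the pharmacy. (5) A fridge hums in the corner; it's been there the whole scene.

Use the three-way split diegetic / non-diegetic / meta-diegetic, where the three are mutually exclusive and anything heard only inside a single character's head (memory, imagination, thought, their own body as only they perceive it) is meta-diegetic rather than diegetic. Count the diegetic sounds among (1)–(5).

(1) the earpiece is a real device on Luc's head — source music → diegetic.
(2) a clock is a real object/event in the scene's world → diegetic.
(3) is diegetic: spoken by a character present in the story world.
(4) is non-diegetic: sound married to a title/caption — outside the diegesis by definition.
(5) it's the actual ambient sound of the location → diegetic.
So 4 of the 5 are diegetic: (1), (2), (3), (5).

4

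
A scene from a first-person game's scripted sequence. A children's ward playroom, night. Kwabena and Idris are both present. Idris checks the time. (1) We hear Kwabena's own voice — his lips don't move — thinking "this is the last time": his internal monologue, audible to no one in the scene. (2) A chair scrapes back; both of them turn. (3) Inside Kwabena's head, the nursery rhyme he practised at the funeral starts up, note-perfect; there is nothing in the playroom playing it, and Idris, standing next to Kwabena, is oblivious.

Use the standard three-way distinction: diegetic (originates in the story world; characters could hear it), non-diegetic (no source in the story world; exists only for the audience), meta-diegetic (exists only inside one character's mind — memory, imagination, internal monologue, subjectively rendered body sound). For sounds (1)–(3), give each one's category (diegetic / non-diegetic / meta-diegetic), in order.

Sound (1): Kwabena's thought-voice: a private mental sound no other character can hear, so meta-diegetic.
(2) a chair is a real object/event in the scene's world → diegetic.
Sound (3): it lives in Kwabena's subjectivity, not in the playroom, so meta-diegetic.

meta-diegetic, diegetic, meta-diegetic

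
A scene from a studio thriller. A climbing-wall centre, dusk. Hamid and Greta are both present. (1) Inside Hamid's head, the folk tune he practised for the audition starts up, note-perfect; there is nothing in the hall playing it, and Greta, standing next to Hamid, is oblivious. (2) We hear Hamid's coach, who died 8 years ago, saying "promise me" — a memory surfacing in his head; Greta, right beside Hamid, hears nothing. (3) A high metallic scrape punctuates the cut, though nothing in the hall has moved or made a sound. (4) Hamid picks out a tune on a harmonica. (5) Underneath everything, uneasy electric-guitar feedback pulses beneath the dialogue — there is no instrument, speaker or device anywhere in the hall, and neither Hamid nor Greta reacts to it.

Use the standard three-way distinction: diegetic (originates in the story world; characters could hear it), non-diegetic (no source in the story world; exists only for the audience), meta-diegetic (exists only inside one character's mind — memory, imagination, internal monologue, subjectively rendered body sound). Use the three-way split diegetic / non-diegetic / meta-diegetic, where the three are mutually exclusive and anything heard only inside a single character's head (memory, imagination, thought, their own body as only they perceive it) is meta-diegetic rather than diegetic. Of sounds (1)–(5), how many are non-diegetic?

2

(1) remembered music, private to Hamid — Greta is oblivious because it isn't in the room → meta-diegetic.
(2) the voice is a memory playing only inside Hamid's mind; Greta can't hear it → meta-diegetic.
(3) an editorial stinger — it belongs to the cut, not the story world → non-diegetic.
(4) is diegetic: Hamid is producing the music live, in the story world.
(5) is non-diegetic: score with no on-screen or off-screen source; it exists for the audience alone.
So 2 of the 5 are non-diegetic: (3), (5).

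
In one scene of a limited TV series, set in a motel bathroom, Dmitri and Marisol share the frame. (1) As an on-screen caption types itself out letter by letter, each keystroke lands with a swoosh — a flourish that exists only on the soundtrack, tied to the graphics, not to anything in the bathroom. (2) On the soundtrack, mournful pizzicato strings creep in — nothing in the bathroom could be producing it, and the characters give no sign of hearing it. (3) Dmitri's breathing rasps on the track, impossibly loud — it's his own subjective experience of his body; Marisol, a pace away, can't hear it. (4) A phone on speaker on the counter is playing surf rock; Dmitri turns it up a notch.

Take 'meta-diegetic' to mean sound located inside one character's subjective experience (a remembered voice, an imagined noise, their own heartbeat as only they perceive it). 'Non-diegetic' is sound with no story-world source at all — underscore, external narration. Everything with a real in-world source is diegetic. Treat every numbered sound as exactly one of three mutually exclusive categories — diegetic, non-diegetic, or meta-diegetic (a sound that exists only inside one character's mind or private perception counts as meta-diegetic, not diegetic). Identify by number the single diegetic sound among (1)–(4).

(1) it accompanies on-screen graphics, not anything inside the story world → non-diegetic.
(2) nothing in the bathroom produces it and the characters don't hear it — pure soundtrack → non-diegetic.
Sound (3): a subjective body sound — Dmitri's private perception, inaudible to Marisol, so meta-diegetic.
Sound (4): source music from a phone on speaker, which exists in the story world, so diegetic.
Only (4) is diegetic.

4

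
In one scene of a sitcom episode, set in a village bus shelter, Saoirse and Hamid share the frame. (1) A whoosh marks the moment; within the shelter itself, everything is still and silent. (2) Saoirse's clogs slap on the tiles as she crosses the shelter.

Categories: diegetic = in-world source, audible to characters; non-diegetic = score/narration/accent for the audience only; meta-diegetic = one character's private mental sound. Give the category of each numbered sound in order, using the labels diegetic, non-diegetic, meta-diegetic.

non-diegetic, diegetic

Sound (1): it's a sound-design accent with no in-world source; no one in the scene can hear it, so non-diegetic.
Sound (2): it's the physical sound of Saoirse moving in the space, so diegetic.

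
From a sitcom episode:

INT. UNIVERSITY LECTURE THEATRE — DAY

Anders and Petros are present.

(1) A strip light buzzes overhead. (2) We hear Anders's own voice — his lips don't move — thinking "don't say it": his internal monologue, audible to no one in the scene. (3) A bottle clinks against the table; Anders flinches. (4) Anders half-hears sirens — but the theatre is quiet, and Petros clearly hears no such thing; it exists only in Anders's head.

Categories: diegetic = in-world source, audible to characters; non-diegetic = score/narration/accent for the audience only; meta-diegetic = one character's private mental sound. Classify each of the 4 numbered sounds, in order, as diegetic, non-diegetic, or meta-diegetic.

(1) is diegetic: it's the actual ambient sound of the location.
(2) internal monologue — inside Anders's mind, not spoken into the scene → meta-diegetic.
(3) a bottle is a real object/event in the scene's world → diegetic.
(4) is meta-diegetic: subjective to Anders: the theatre is silent and Petros hears nothing.

diegetic, meta-diegetic, diegetic, meta-diegetic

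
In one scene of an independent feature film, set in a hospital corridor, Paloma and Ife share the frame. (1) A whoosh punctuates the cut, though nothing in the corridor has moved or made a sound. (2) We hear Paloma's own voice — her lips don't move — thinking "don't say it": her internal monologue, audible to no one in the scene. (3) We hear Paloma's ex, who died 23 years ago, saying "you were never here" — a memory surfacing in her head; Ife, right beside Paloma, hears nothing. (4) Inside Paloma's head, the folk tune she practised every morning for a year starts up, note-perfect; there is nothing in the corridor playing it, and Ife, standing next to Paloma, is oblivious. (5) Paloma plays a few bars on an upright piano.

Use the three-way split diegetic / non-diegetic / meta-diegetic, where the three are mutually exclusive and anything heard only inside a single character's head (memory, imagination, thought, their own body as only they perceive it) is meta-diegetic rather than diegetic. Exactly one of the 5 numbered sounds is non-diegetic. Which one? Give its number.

1

(1) it's a sound-design accent with no in-world source; no one in the scene can hear it → non-diegetic.
Sound (2): Paloma's thought-voice: a private mental sound no other character can hear, so meta-diegetic.
(3) is meta-diegetic: it's Paloma's recollection rendered as sound; the other character can't hear it.
(4) is meta-diegetic: the music is a memory playing inside Paloma's mind alone; no real-world source, Ife can't hear it.
Sound (5): a character is playing an upright piano on screen, so diegetic.
Only (1) is non-diegetic.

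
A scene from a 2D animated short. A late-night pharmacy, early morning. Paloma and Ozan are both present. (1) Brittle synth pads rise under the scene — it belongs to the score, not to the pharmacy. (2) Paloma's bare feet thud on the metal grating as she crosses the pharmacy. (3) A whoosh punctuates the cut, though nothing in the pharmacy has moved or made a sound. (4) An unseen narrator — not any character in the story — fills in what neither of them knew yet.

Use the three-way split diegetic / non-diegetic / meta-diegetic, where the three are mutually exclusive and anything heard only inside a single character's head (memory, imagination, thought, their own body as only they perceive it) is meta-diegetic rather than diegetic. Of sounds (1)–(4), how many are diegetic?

(1) score with no on-screen or off-screen source; it exists for the audience alone → non-diegetic.
(2) is diegetic: it's the physical sound of Paloma moving in the space.
(3) is non-diegetic: an editorial stinger — it belongs to the cut, not the story world.
(4) is non-diegetic: the narrator exists outside the story world, addressing only the audience.
Diegetic: (2) — that's 1.

1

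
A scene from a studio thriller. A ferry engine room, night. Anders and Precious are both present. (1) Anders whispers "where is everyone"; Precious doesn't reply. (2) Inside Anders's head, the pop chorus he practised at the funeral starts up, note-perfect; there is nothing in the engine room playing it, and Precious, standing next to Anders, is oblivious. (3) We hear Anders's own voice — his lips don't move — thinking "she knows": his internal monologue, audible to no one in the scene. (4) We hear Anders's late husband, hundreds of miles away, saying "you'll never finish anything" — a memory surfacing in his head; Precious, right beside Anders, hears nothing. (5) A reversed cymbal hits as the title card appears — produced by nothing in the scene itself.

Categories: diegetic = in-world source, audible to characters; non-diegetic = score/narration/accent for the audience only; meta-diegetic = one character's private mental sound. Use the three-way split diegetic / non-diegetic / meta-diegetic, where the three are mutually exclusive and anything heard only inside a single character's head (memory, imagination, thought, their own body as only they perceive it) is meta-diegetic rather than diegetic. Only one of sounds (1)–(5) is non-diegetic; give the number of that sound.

5

(1) spoken by a character present in the story world → diegetic.
(2) remembered music, private to Anders — Precious is oblivious because it isn't in the room → meta-diegetic.
Sound (3): Anders's thought-voice: a private mental sound no other character can hear, so meta-diegetic.
(4) is meta-diegetic: a remembered line, private to Anders — not present in the room, not audible to Precious.
Sound (5): an editorial stinger — it belongs to the cut, not the story world, so non-diegetic.
Only (5) is non-diegetic.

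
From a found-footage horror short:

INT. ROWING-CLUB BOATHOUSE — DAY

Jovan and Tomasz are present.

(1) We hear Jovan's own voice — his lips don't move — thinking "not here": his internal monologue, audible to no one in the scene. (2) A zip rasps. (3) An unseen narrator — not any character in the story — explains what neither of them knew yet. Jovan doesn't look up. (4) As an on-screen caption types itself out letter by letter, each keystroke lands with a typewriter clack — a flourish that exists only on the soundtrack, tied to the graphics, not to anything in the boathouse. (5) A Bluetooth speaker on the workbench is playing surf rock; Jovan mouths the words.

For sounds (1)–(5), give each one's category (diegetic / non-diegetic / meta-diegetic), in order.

(1) internal monologue — inside Jovan's mind, not spoken into the scene → meta-diegetic.
(2) is diegetic: a zip is a real object/event in the scene's world.
(3) commentary laid over the scene from outside the fiction → non-diegetic.
(4) is non-diegetic: it accompanies on-screen graphics, not anything inside the story world.
Sound (5): a Bluetooth speaker is a physical source in the scene and Jovan reacts to it, so diegetic.

meta-diegetic, diegetic, non-diegetic, non-diegetic, diegetic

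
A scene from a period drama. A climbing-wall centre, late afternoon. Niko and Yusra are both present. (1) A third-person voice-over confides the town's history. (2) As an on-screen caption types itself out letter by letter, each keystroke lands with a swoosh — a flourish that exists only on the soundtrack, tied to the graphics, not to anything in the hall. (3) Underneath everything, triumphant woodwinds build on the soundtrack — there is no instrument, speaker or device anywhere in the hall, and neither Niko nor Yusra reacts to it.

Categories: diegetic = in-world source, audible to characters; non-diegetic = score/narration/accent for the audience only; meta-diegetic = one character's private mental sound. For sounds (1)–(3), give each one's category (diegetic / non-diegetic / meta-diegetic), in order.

non-diegetic, non-diegetic, non-diegetic

Sound (1): commentary laid over the scene from outside the fiction, so non-diegetic.
(2) sound married to a title/caption — outside the diegesis by definition → non-diegetic.
Sound (3): nothing in the hall produces it and the characters don't hear it — pure soundtrack, so non-diegetic.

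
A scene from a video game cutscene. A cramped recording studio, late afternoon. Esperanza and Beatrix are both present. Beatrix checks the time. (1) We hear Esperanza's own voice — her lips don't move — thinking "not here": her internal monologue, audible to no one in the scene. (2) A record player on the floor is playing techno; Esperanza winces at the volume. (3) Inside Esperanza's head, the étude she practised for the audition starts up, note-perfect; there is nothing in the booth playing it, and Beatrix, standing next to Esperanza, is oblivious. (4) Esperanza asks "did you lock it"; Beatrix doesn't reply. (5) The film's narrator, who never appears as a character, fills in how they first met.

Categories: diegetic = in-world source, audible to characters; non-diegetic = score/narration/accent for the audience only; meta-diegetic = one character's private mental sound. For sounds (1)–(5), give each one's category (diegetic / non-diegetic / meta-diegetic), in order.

Sound (1): Esperanza's thought-voice: a private mental sound no other character can hear, so meta-diegetic.
(2) source music from a record player, which exists in the story world → diegetic.
Sound (3): the music is a memory playing inside Esperanza's mind alone; no real-world source, Beatrix can't hear it, so meta-diegetic.
Sound (4): spoken by a character present in the story world, so diegetic.
(5) external voice-over — not a character, not heard by anyone in the scene → non-diegetic.

meta-diegetic, diegetic, meta-diegetic, diegetic, non-diegetic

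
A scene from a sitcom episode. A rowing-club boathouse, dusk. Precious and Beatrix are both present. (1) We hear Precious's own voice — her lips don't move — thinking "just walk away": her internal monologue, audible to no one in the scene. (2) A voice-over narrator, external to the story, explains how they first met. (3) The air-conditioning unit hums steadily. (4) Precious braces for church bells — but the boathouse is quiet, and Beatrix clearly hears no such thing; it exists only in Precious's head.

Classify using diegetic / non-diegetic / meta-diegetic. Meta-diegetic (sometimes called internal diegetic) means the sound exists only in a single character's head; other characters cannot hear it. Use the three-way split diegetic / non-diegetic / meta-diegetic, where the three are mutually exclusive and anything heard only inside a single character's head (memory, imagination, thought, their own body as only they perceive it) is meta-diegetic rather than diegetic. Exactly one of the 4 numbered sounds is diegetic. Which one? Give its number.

(1) is meta-diegetic: it's Precious's unspoken thought, heard only by the audience via her subjectivity.
(2) the narrator exists outside the story world, addressing only the audience → non-diegetic.
(3) the air-conditioning unit is part of the location's real environment → diegetic.
(4) is meta-diegetic: the sound is imagined by Precious; nothing in the story world is producing it and Beatrix can't hear it.
Only (3) is diegetic.

3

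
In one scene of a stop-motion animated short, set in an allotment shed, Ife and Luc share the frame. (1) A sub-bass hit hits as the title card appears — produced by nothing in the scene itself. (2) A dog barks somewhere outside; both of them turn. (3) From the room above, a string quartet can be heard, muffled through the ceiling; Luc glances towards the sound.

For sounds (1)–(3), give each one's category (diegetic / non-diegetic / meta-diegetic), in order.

(1) nothing in the scene produces it; it's an accent added for the audience → non-diegetic.
(2) is diegetic: a dog is a real object/event in the scene's world.
Sound (3): off-screen diegetic: the source is out of frame but still in the story's space, so diegetic.

non-diegetic, diegetic, diegetic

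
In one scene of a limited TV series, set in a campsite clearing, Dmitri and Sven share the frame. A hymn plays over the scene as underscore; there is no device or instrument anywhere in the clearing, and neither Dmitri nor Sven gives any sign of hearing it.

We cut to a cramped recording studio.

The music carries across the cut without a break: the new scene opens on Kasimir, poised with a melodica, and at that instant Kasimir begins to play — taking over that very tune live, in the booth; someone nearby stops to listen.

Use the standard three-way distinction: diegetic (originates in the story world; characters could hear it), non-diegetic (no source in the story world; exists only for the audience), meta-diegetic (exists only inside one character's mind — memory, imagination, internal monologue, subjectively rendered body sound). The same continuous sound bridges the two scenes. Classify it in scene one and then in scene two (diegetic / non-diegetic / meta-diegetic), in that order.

non-diegetic, diegetic

Scene one: there's no in-world source anywhere and no character hears it — underscore for the audience only → non-diegetic.
Scene two: from the moment Kasimir starts playing, the tune is being performed on a melodica inside the story world and another character hears it → diegetic.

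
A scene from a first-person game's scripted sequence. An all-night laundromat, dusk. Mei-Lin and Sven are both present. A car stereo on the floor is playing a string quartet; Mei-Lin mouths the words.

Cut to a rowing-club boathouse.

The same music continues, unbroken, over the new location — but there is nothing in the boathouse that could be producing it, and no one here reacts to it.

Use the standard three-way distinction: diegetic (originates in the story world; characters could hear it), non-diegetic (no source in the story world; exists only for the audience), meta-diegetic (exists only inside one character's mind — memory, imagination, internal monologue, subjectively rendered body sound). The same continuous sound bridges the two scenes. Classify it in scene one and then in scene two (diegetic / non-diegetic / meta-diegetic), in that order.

Scene one: a car stereo is an on-screen source and Mei-Lin reacts to it → diegetic.
Scene two: there is no source in the boathouse and no one hears it — it's now underscore → non-diegetic.

diegetic, non-diegetic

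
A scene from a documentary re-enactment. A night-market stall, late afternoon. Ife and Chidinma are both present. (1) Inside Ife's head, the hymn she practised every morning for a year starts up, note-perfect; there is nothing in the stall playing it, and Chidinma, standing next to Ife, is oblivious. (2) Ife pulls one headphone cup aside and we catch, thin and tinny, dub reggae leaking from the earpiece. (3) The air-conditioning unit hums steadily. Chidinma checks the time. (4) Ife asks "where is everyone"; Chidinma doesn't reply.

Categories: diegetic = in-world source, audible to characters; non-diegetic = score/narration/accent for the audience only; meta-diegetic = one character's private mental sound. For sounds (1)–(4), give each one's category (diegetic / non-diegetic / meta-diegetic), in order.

meta-diegetic, diegetic, diegetic, diegetic

(1) is meta-diegetic: the music is a memory playing inside Ife's mind alone; no real-world source, Chidinma can't hear it.
(2) is diegetic: it's leaking from a physical pair of headphones in the scene.
(3) is diegetic: the air-conditioning unit is part of the location's real environment.
(4) is diegetic: Ife is a character speaking aloud in the scene.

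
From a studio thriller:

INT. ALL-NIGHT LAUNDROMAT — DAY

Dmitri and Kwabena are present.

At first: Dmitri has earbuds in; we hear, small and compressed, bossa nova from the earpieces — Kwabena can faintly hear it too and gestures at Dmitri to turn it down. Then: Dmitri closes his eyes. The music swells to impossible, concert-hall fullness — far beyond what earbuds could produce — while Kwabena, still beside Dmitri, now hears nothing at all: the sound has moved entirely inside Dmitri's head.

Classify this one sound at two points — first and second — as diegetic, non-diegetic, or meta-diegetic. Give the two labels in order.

diegetic, meta-diegetic

First: the earbuds are a physical source both characters can hear → diegetic.
Second: the music now exists only as Dmitri's subjective experience; Kwabena can no longer hear it → meta-diegetic.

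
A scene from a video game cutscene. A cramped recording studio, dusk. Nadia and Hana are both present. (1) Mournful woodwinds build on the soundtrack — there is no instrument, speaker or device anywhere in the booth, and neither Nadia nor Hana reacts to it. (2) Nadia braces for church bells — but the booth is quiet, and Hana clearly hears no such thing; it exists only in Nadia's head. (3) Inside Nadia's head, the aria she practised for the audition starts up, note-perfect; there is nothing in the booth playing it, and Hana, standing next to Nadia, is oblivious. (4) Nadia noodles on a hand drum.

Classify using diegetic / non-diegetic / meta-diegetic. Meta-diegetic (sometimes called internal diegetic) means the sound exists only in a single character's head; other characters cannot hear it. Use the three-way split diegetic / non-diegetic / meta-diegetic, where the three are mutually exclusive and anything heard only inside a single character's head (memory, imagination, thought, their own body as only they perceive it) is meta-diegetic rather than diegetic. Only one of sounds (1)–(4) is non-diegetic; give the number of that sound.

(1) is non-diegetic: it has no source in the story world and no character can hear it — it's underscore.
Sound (2): subjective to Nadia: the booth is silent and Hana hears nothing, so meta-diegetic.
(3) the music is a memory playing inside Nadia's mind alone; no real-world source, Hana can't hear it → meta-diegetic.
Sound (4): a character is playing a hand drum on screen, so diegetic.
Only (1) is non-diegetic.

1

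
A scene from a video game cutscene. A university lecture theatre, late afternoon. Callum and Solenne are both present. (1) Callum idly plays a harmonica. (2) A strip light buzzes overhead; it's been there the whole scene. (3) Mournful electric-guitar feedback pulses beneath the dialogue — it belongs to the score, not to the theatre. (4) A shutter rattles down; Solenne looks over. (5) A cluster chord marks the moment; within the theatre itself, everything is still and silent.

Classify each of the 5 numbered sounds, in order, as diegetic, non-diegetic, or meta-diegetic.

diegetic, diegetic, non-diegetic, diegetic, non-diegetic

Sound (1): a character is playing a harmonica on screen, so diegetic.
(2) is diegetic: ambient/room sound belonging to the story's physical space.
(3) it has no source in the story world and no character can hear it — it's underscore → non-diegetic.
Sound (4): a shutter is a real object/event in the scene's world, so diegetic.
(5) an editorial stinger — it belongs to the cut, not the story world → non-diegetic.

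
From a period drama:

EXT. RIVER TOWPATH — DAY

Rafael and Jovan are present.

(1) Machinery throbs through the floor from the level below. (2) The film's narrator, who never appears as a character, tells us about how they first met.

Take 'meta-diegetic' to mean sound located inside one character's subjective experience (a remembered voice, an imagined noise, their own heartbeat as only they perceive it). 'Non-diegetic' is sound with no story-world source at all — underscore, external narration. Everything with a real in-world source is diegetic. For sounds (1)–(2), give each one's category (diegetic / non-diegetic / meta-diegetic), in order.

Sound (1): ambient/room sound belonging to the story's physical space, so diegetic.
(2) external voice-over — not a character, not heard by anyone in the scene → non-diegetic.

diegetic, non-diegetic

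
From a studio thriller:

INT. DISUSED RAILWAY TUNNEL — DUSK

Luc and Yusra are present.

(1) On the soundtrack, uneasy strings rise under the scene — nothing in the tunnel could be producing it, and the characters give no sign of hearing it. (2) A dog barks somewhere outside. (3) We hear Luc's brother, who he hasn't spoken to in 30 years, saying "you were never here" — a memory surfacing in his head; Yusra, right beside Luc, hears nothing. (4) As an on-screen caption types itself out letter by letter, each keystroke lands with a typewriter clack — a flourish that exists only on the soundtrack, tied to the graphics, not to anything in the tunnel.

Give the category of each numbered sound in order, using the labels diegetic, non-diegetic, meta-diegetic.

(1) is non-diegetic: score with no on-screen or off-screen source; it exists for the audience alone.
(2) is diegetic: the sound comes from a dog physically present in the location.
(3) is meta-diegetic: a remembered line, private to Luc — not present in the room, not audible to Yusra.
(4) sound married to a title/caption — outside the diegesis by definition → non-diegetic.

non-diegetic, diegetic, meta-diegetic, non-diegetic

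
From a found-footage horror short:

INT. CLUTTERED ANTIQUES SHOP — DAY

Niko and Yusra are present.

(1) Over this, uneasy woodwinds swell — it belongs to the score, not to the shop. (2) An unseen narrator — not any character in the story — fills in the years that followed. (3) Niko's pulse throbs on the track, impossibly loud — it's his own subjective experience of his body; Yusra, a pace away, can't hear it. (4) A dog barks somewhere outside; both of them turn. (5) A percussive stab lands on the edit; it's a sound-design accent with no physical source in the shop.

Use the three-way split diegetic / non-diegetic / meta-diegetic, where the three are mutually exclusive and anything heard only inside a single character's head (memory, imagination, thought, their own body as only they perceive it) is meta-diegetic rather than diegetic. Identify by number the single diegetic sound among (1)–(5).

4

Sound (1): score with no on-screen or off-screen source; it exists for the audience alone, so non-diegetic.
(2) is non-diegetic: commentary laid over the scene from outside the fiction.
(3) point-of-audition from inside Niko's body; not a sound in the room → meta-diegetic.
(4) an in-world source (a dog); characters could hear it → diegetic.
(5) is non-diegetic: an editorial stinger — it belongs to the cut, not the story world.
Only (4) is diegetic.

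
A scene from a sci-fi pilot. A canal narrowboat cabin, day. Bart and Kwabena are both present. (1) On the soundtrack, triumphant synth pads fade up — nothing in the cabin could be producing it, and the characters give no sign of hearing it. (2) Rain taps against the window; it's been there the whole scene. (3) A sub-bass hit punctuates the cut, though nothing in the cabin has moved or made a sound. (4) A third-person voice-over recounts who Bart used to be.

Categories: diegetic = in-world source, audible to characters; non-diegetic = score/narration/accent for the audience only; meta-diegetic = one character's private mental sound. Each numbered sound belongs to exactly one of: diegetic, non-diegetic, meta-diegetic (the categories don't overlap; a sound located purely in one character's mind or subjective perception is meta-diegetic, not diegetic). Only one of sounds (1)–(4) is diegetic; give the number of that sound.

2

Sound (1): score with no on-screen or off-screen source; it exists for the audience alone, so non-diegetic.
(2) ambient/room sound belonging to the story's physical space → diegetic.
(3) it's a sound-design accent with no in-world source; no one in the scene can hear it → non-diegetic.
(4) is non-diegetic: commentary laid over the scene from outside the fiction.
Only (2) is diegetic.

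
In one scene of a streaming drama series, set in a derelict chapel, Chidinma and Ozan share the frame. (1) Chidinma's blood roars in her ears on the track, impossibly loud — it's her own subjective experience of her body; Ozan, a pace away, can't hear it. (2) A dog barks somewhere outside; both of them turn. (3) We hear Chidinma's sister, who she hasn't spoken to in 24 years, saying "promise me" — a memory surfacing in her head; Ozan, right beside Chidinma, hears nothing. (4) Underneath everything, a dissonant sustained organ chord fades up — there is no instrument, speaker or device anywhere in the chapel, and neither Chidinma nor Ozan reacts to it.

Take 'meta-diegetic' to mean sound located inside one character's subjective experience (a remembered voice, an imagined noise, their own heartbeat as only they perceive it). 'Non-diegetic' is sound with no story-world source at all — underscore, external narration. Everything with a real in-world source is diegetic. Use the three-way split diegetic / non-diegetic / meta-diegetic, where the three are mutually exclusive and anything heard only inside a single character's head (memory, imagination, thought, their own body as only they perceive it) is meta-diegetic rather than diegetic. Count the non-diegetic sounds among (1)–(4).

(1) it's Chidinma's internal bodily sensation rendered as sound; only Chidinma 'hears' it → meta-diegetic.
(2) is diegetic: the sound comes from a dog physically present in the location.
Sound (3): it's Chidinma's recollection rendered as sound; the other character can't hear it, so meta-diegetic.
(4) is non-diegetic: it has no source in the story world and no character can hear it — it's underscore.
So 1 of the 4 is non-diegetic: (4).

1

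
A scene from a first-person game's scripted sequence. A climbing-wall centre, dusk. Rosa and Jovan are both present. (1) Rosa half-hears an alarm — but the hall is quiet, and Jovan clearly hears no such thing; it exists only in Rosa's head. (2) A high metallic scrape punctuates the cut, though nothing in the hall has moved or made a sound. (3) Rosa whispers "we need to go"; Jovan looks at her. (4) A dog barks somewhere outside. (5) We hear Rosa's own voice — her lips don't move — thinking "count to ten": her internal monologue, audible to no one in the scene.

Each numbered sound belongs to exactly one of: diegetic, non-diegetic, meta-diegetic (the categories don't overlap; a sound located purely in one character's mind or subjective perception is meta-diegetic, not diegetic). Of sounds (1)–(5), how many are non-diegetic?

1

(1) is meta-diegetic: the sound is imagined by Rosa; nothing in the story world is producing it and Jovan can't hear it.
(2) is non-diegetic: it's a sound-design accent with no in-world source; no one in the scene can hear it.
Sound (3): on-screen dialogue — Rosa speaks and Jovan is there to hear, so diegetic.
Sound (4): a dog is a real object/event in the scene's world, so diegetic.
(5) is meta-diegetic: it's Rosa's unspoken thought, heard only by the audience via her subjectivity.
Non-diegetic: (2) — that's 1.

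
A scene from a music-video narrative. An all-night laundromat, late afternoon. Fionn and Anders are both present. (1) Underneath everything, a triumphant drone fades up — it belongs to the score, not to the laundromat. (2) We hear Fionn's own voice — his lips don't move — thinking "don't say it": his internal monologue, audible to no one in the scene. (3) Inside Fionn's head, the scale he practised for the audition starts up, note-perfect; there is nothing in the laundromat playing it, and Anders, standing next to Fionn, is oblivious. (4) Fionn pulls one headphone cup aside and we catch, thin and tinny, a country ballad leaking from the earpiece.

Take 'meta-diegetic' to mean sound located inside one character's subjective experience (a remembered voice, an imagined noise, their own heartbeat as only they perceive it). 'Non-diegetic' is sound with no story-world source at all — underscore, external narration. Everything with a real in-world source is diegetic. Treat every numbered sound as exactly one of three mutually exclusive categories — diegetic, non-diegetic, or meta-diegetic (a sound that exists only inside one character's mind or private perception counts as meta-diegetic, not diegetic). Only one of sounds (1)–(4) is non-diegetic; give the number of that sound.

1

(1) score with no on-screen or off-screen source; it exists for the audience alone → non-diegetic.
(2) is meta-diegetic: Fionn's thought-voice: a private mental sound no other character can hear.
(3) remembered music, private to Fionn — Anders is oblivious because it isn't in the room → meta-diegetic.
(4) is diegetic: the headphones are an on-screen source.
Only (1) is non-diegetic.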